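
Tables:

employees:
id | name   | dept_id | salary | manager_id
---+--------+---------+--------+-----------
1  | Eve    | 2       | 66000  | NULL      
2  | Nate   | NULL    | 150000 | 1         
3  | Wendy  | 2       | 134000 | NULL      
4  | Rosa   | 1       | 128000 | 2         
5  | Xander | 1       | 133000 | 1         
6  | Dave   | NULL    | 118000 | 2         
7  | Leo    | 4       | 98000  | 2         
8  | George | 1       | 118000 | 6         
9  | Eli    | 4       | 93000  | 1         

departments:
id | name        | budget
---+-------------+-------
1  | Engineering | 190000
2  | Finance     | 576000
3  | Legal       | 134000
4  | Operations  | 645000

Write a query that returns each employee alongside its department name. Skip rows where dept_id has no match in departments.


INNER JOIN keeps only employees rows whose dept_id matches an id in departments. Walk through each employee:
  - employee 1 (Eve): dept_id=2 -> matches Finance
  - employee 2 (Nate): dept_id=NULL, no match -> dropped
  - employee 3 (Wendy): dept_id=2 -> matches Finance
  - employee 4 (Rosa): dept_id=1 -> matches Engineering
  - employee 5 (Xander): dept_id=1 -> matches Engineering
  - employee 6 (Dave): dept_id=NULL, no match -> dropped
  - employee 7 (Leo): dept_id=4 -> matches Operations
  - employee 8 (George): dept_id=1 -> matches Engineering
  - employee 9 (Eli): dept_id=4 -> matches Operations
So 2 of 9 rows are dropped.

SQL:
SELECT a.name, b.name AS department
FROM employees a
INNER JOIN departments b ON a.dept_id = b.id

Result:
name   | department 
-------+------------
Eve    | Finance    
Wendy  | Finance    
Rosa   | Engineering
Xander | Engineering
Leo    | Operations 
George | Engineering
Eli    | Operations 


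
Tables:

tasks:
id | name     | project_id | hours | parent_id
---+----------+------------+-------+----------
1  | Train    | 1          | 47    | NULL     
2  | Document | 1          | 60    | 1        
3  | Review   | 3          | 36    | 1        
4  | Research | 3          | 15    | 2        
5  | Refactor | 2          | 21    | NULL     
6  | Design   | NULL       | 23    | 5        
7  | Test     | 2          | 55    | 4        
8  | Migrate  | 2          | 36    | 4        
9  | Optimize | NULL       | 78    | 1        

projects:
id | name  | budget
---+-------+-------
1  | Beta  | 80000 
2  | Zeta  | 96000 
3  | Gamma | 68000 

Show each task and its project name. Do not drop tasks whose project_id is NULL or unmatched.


LEFT JOIN keeps every row from tasks (the left table); where project_id has no match in projects, the project columns become NULL. Walk through each task:
  - task 1 (Train): project_id=1 -> matches Beta
  - task 2 (Document): project_id=1 -> matches Beta
  - task 3 (Review): project_id=3 -> matches Gamma
  - task 4 (Research): project_id=3 -> matches Gamma
  - task 5 (Refactor): project_id=2 -> matches Zeta
  - task 6 (Design): project_id=NULL, no match -> kept with NULL
  - task 7 (Test): project_id=2 -> matches Zeta
  - task 8 (Migrate): project_id=2 -> matches Zeta
  - task 9 (Optimize): project_id=NULL, no match -> kept with NULL
All 9 rows appear; 2 have NULL project.

SQL:
SELECT a.name, b.name AS project
FROM tasks a
LEFT JOIN projects b ON a.project_id = b.id

Result:
name     | project
---------+--------
Train    | Beta   
Document | Beta   
Review   | Gamma  
Research | Gamma  
Refactor | Zeta   
Design   | NULL   
Test     | Zeta   
Migrate  | Zeta   
Optimize | NULL   


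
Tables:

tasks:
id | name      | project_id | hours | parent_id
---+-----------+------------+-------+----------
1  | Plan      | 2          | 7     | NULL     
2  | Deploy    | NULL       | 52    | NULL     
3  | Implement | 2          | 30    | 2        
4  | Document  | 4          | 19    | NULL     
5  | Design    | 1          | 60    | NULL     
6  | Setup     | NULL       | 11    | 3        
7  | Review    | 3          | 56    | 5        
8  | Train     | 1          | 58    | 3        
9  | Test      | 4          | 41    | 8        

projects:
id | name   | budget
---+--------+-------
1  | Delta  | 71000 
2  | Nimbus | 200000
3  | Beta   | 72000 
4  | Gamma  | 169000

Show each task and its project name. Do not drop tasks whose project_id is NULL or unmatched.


LEFT JOIN keeps every row from tasks (the left table); where project_id has no match in projects, the project columns become NULL. Walk through each task:
  - task 1 (Plan): project_id=2 -> matches Nimbus
  - task 2 (Deploy): project_id=NULL, no match -> kept with NULL
  - task 3 (Implement): project_id=2 -> matches Nimbus
  - task 4 (Document): project_id=4 -> matches Gamma
  - task 5 (Design): project_id=1 -> matches Delta
  - task 6 (Setup): project_id=NULL, no match -> kept with NULL
  - task 7 (Review): project_id=3 -> matches Beta
  - task 8 (Train): project_id=1 -> matches Delta
  - task 9 (Test): project_id=4 -> matches Gamma
All 9 rows appear; 2 have NULL project.

SQL:
SELECT a.name, b.name AS project
FROM tasks a
LEFT JOIN projects b ON a.project_id = b.id

Result:
name      | project
----------+--------
Plan      | Nimbus 
Deploy    | NULL   
Implement | Nimbus 
Document  | Gamma  
Design    | Delta  
Setup     | NULL   
Review    | Beta   
Train     | Delta  
Test      | Gamma  


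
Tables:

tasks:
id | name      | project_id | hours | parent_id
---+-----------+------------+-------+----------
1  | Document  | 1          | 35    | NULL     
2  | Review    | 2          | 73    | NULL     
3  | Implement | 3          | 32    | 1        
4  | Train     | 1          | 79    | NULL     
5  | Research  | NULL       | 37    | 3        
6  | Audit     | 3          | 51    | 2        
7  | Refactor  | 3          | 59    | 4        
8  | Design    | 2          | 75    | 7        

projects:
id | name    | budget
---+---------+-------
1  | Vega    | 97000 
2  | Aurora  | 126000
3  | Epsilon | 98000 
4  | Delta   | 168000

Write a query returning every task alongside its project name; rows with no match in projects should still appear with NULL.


LEFT JOIN keeps every row from tasks (the left table); where project_id has no match in projects, the project columns become NULL. Walk through each task:
  - task 1 (Document): project_id=1 -> matches Vega
  - task 2 (Review): project_id=2 -> matches Aurora
  - task 3 (Implement): project_id=3 -> matches Epsilon
  - task 4 (Train): project_id=1 -> matches Vega
  - task 5 (Research): project_id=NULL, no match -> kept with NULL
  - task 6 (Audit): project_id=3 -> matches Epsilon
  - task 7 (Refactor): project_id=3 -> matches Epsilon
  - task 8 (Design): project_id=2 -> matches Aurora
All 8 rows appear; 1 has NULL project.

SQL:
SELECT a.name, b.name AS project
FROM tasks a
LEFT JOIN projects b ON a.project_id = b.id

Result:
name      | project
----------+--------
Document  | Vega   
Review    | Aurora 
Implement | Epsilon
Train     | Vega   
Research  | NULL   
Audit     | Epsilon
Refactor  | Epsilon
Design    | Aurora 


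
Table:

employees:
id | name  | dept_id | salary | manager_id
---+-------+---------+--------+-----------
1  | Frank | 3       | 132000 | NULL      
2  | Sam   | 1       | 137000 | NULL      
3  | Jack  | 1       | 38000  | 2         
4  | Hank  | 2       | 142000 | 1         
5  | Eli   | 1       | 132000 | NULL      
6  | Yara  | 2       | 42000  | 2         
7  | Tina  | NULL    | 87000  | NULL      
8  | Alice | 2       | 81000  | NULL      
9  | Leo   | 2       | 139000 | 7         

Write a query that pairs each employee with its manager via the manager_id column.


This is a self-join: employees is joined to a second copy of itself, matching each row's manager_id to another row's id. Use LEFT JOIN so rows with manager_id=NULL are kept.
  - employee 1 (Frank): manager_id=NULL -> NULL
  - employee 2 (Sam): manager_id=NULL -> NULL
  - employee 3 (Jack): manager_id=2 -> Sam
  - employee 4 (Hank): manager_id=1 -> Frank
  - employee 5 (Eli): manager_id=NULL -> NULL
  - employee 6 (Yara): manager_id=2 -> Sam
  - employee 7 (Tina): manager_id=NULL -> NULL
  - employee 8 (Alice): manager_id=NULL -> NULL
  - employee 9 (Leo): manager_id=7 -> Tina

SQL:
SELECT a.name AS item, b.name AS manager
FROM employees a
LEFT JOIN employees b ON a.manager_id = b.id

Result:
item  | manager
------+--------
Frank | NULL   
Sam   | NULL   
Jack  | Sam    
Hank  | Frank  
Eli   | NULL   
Yara  | Sam    
Tina  | NULL   
Alice | NULL   
Leo   | Tina   


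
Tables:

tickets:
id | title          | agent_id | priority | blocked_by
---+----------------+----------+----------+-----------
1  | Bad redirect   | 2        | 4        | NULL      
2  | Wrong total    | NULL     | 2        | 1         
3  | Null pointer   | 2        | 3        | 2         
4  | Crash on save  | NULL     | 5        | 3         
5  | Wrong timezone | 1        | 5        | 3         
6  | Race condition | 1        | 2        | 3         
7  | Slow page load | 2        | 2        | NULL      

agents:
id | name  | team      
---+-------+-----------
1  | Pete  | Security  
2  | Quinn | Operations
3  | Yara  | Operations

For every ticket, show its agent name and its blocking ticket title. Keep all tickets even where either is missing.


Two LEFT JOINs from the same base table tickets: one to agents via agent_id, one to tickets itself via blocked_by. Both are LEFT so every ticket is preserved.
Match against agents:
  - ticket 1 (Bad redirect): agent_id=2 -> matches Quinn
  - ticket 2 (Wrong total): agent_id=NULL, no match -> kept with NULL
  - ticket 3 (Null pointer): agent_id=2 -> matches Quinn
  - ticket 4 (Crash on save): agent_id=NULL, no match -> kept with NULL
  - ticket 5 (Wrong timezone): agent_id=1 -> matches Pete
  - ticket 6 (Race condition): agent_id=1 -> matches Pete
  - ticket 7 (Slow page load): agent_id=2 -> matches Quinn
Match against tickets (self):
  - ticket 1 (Bad redirect): blocked_by=NULL -> NULL
  - ticket 2 (Wrong total): blocked_by=1 -> Bad redirect
  - ticket 3 (Null pointer): blocked_by=2 -> Wrong total
  - ticket 4 (Crash on save): blocked_by=3 -> Null pointer
  - ticket 5 (Wrong timezone): blocked_by=3 -> Null pointer
  - ticket 6 (Race condition): blocked_by=3 -> Null pointer
  - ticket 7 (Slow page load): blocked_by=NULL -> NULL

SQL:
SELECT a.title, b.name AS agent, c.title AS blocked_by
FROM tickets a
LEFT JOIN agents b ON a.agent_id = b.id
LEFT JOIN tickets c ON a.blocked_by = c.id

Result:
title          | agent | blocked_by  
---------------+-------+-------------
Bad redirect   | Quinn | NULL        
Wrong total    | NULL  | Bad redirect
Null pointer   | Quinn | Wrong total 
Crash on save  | NULL  | Null pointer
Wrong timezone | Pete  | Null pointer
Race condition | Pete  | Null pointer
Slow page load | Quinn | NULL        


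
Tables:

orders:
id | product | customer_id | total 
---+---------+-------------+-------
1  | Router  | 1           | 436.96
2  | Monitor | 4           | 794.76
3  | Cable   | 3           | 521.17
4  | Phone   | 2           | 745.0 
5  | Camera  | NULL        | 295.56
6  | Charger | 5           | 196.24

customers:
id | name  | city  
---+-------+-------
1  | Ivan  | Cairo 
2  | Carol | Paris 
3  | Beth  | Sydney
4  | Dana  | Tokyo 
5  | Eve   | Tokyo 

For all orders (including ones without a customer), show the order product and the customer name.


LEFT JOIN keeps every row from orders (the left table); where customer_id has no match in customers, the customer columns become NULL. Walk through each order:
  - order 1 (Router): customer_id=1 -> matches Ivan
  - order 2 (Monitor): customer_id=4 -> matches Dana
  - order 3 (Cable): customer_id=3 -> matches Beth
  - order 4 (Phone): customer_id=2 -> matches Carol
  - order 5 (Camera): customer_id=NULL, no match -> kept with NULL
  - order 6 (Charger): customer_id=5 -> matches Eve
All 6 rows appear; 1 has NULL customer.

SQL:
SELECT a.product, b.name AS customer
FROM orders a
LEFT JOIN customers b ON a.customer_id = b.id

Result:
product | customer
--------+---------
Router  | Ivan    
Monitor | Dana    
Cable   | Beth    
Phone   | Carol   
Camera  | NULL    
Charger | Eve     


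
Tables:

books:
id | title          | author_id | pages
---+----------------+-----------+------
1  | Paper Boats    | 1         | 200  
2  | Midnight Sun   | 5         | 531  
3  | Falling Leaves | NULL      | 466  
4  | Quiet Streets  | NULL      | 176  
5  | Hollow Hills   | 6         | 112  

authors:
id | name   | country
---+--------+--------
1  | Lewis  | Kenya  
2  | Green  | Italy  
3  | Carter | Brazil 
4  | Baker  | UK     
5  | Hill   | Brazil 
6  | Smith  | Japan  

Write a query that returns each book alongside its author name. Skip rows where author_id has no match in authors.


INNER JOIN keeps only books rows whose author_id matches an id in authors. Walk through each book:
  - book 1 (Paper Boats): author_id=1 -> matches Lewis
  - book 2 (Midnight Sun): author_id=5 -> matches Hill
  - book 3 (Falling Leaves): author_id=NULL, no match -> dropped
  - book 4 (Quiet Streets): author_id=NULL, no match -> dropped
  - book 5 (Hollow Hills): author_id=6 -> matches Smith
So 2 of 5 rows are dropped.

SQL:
SELECT a.title, b.name AS author
FROM books a
INNER JOIN authors b ON a.author_id = b.id

Result:
title        | author
-------------+-------
Paper Boats  | Lewis 
Midnight Sun | Hill  
Hollow Hills | Smith 


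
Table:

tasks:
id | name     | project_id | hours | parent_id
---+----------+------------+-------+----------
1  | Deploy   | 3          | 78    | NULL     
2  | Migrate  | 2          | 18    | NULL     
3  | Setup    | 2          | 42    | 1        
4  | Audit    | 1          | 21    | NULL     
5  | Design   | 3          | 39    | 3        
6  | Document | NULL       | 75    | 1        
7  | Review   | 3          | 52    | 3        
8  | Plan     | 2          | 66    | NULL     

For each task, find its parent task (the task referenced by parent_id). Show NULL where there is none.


This is a self-join: tasks is joined to a second copy of itself, matching each row's parent_id to another row's id. Use LEFT JOIN so rows with parent_id=NULL are kept.
  - task 1 (Deploy): parent_id=NULL -> NULL
  - task 2 (Migrate): parent_id=NULL -> NULL
  - task 3 (Setup): parent_id=1 -> Deploy
  - task 4 (Audit): parent_id=NULL -> NULL
  - task 5 (Design): parent_id=3 -> Setup
  - task 6 (Document): parent_id=1 -> Deploy
  - task 7 (Review): parent_id=3 -> Setup
  - task 8 (Plan): parent_id=NULL -> NULL

SQL:
SELECT a.name AS item, b.name AS parent
FROM tasks a
LEFT JOIN tasks b ON a.parent_id = b.id

Result:
item     | parent
---------+-------
Deploy   | NULL  
Migrate  | NULL  
Setup    | Deploy
Audit    | NULL  
Design   | Setup 
Document | Deploy
Review   | Setup 
Plan     | NULL  


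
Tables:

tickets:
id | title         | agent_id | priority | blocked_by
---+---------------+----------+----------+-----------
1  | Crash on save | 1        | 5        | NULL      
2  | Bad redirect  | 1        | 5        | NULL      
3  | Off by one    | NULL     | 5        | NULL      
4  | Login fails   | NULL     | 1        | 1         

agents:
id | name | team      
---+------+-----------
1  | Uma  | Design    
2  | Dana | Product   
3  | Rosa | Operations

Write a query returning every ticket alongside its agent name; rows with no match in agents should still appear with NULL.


LEFT JOIN keeps every row from tickets (the left table); where agent_id has no match in agents, the agent columns become NULL. Walk through each ticket:
  - ticket 1 (Crash on save): agent_id=1 -> matches Uma
  - ticket 2 (Bad redirect): agent_id=1 -> matches Uma
  - ticket 3 (Off by one): agent_id=NULL, no match -> kept with NULL
  - ticket 4 (Login fails): agent_id=NULL, no match -> kept with NULL
All 4 rows appear; 2 have NULL agent.

SQL:
SELECT a.title, b.name AS agent
FROM tickets a
LEFT JOIN agents b ON a.agent_id = b.id

Result:
title         | agent
--------------+------
Crash on save | Uma  
Bad redirect  | Uma  
Off by one    | NULL 
Login fails   | NULL 


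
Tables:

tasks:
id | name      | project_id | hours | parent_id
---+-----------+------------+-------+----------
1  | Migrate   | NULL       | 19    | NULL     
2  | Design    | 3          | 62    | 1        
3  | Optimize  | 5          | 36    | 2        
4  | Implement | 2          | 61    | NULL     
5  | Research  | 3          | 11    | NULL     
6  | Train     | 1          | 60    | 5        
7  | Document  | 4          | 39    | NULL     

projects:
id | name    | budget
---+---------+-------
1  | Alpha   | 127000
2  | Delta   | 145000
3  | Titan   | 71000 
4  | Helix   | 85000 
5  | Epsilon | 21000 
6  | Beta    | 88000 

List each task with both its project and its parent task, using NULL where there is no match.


Two LEFT JOINs from the same base table tasks: one to projects via project_id, one to tasks itself via parent_id. Both are LEFT so every task is preserved.
Match against projects:
  - task 1 (Migrate): project_id=NULL, no match -> kept with NULL
  - task 2 (Design): project_id=3 -> matches Titan
  - task 3 (Optimize): project_id=5 -> matches Epsilon
  - task 4 (Implement): project_id=2 -> matches Delta
  - task 5 (Research): project_id=3 -> matches Titan
  - task 6 (Train): project_id=1 -> matches Alpha
  - task 7 (Document): project_id=4 -> matches Helix
Match against tasks (self):
  - task 1 (Migrate): parent_id=NULL -> NULL
  - task 2 (Design): parent_id=1 -> Migrate
  - task 3 (Optimize): parent_id=2 -> Design
  - task 4 (Implement): parent_id=NULL -> NULL
  - task 5 (Research): parent_id=NULL -> NULL
  - task 6 (Train): parent_id=5 -> Research
  - task 7 (Document): parent_id=NULL -> NULL

SQL:
SELECT a.name, b.name AS project, c.name AS parent
FROM tasks a
LEFT JOIN projects b ON a.project_id = b.id
LEFT JOIN tasks c ON a.parent_id = c.id

Result:
name      | project | parent  
----------+---------+---------
Migrate   | NULL    | NULL    
Design    | Titan   | Migrate 
Optimize  | Epsilon | Design  
Implement | Delta   | NULL    
Research  | Titan   | NULL    
Train     | Alpha   | Research
Document  | Helix   | NULL    


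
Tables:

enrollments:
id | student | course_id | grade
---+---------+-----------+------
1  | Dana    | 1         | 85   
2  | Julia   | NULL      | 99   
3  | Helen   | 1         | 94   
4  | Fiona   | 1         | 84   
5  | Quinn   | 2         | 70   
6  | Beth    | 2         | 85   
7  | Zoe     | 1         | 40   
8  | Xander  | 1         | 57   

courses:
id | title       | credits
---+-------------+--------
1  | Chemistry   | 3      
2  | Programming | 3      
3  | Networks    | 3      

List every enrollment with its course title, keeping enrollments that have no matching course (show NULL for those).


LEFT JOIN keeps every row from enrollments (the left table); where course_id has no match in courses, the course columns become NULL. Walk through each enrollment:
  - enrollment 1 (Dana): course_id=1 -> matches Chemistry
  - enrollment 2 (Julia): course_id=NULL, no match -> kept with NULL
  - enrollment 3 (Helen): course_id=1 -> matches Chemistry
  - enrollment 4 (Fiona): course_id=1 -> matches Chemistry
  - enrollment 5 (Quinn): course_id=2 -> matches Programming
  - enrollment 6 (Beth): course_id=2 -> matches Programming
  - enrollment 7 (Zoe): course_id=1 -> matches Chemistry
  - enrollment 8 (Xander): course_id=1 -> matches Chemistry
All 8 rows appear; 1 has NULL course.

SQL:
SELECT a.student, b.title AS course
FROM enrollments a
LEFT JOIN courses b ON a.course_id = b.id

Result:
student | course     
--------+------------
Dana    | Chemistry  
Julia   | NULL       
Helen   | Chemistry  
Fiona   | Chemistry  
Quinn   | Programming
Beth    | Programming
Zoe     | Chemistry  
Xander  | Chemistry  


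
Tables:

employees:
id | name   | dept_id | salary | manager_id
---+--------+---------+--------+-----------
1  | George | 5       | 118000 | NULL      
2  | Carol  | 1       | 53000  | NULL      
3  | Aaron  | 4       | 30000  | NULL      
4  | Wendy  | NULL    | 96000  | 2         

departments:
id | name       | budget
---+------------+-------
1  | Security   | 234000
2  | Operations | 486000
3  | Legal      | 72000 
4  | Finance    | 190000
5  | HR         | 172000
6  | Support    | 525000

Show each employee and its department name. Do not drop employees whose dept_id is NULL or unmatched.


LEFT JOIN keeps every row from employees (the left table); where dept_id has no match in departments, the department columns become NULL. Walk through each employee:
  - employee 1 (George): dept_id=5 -> matches HR
  - employee 2 (Carol): dept_id=1 -> matches Security
  - employee 3 (Aaron): dept_id=4 -> matches Finance
  - employee 4 (Wendy): dept_id=NULL, no match -> kept with NULL
All 4 rows appear; 1 has NULL department.

SQL:
SELECT a.name, b.name AS department
FROM employees a
LEFT JOIN departments b ON a.dept_id = b.id

Result:
name   | department
-------+-----------
George | HR        
Carol  | Security  
Aaron  | Finance   
Wendy  | NULL      


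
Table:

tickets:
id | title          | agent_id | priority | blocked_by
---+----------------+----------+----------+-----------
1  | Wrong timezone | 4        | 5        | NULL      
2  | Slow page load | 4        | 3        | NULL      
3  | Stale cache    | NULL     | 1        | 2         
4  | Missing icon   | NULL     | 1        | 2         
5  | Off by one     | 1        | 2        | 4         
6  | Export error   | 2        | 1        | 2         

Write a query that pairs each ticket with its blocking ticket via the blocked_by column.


This is a self-join: tickets is joined to a second copy of itself, matching each row's blocked_by to another row's id. Use LEFT JOIN so rows with blocked_by=NULL are kept.
  - ticket 1 (Wrong timezone): blocked_by=NULL -> NULL
  - ticket 2 (Slow page load): blocked_by=NULL -> NULL
  - ticket 3 (Stale cache): blocked_by=2 -> Slow page load
  - ticket 4 (Missing icon): blocked_by=2 -> Slow page load
  - ticket 5 (Off by one): blocked_by=4 -> Missing icon
  - ticket 6 (Export error): blocked_by=2 -> Slow page load

SQL:
SELECT a.title AS item, b.title AS blocked_by
FROM tickets a
LEFT JOIN tickets b ON a.blocked_by = b.id

Result:
item           | blocked_by    
---------------+---------------
Wrong timezone | NULL          
Slow page load | NULL          
Stale cache    | Slow page load
Missing icon   | Slow page load
Off by one     | Missing icon  
Export error   | Slow page load


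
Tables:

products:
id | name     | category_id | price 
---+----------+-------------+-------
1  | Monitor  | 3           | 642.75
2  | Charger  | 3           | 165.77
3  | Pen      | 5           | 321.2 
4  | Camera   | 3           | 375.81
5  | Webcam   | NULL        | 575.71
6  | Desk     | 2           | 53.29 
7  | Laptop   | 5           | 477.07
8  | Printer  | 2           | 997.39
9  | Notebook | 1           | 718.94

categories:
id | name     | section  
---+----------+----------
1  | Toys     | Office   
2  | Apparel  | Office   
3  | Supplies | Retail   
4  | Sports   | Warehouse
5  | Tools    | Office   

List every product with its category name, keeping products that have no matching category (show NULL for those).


LEFT JOIN keeps every row from products (the left table); where category_id has no match in categories, the category columns become NULL. Walk through each product:
  - product 1 (Monitor): category_id=3 -> matches Supplies
  - product 2 (Charger): category_id=3 -> matches Supplies
  - product 3 (Pen): category_id=5 -> matches Tools
  - product 4 (Camera): category_id=3 -> matches Supplies
  - product 5 (Webcam): category_id=NULL, no match -> kept with NULL
  - product 6 (Desk): category_id=2 -> matches Apparel
  - product 7 (Laptop): category_id=5 -> matches Tools
  - product 8 (Printer): category_id=2 -> matches Apparel
  - product 9 (Notebook): category_id=1 -> matches Toys
All 9 rows appear; 1 has NULL category.

SQL:
SELECT a.name, b.name AS category
FROM products a
LEFT JOIN categories b ON a.category_id = b.id

Result:
name     | category
---------+---------
Monitor  | Supplies
Charger  | Supplies
Pen      | Tools   
Camera   | Supplies
Webcam   | NULL    
Desk     | Apparel 
Laptop   | Tools   
Printer  | Apparel 
Notebook | Toys    


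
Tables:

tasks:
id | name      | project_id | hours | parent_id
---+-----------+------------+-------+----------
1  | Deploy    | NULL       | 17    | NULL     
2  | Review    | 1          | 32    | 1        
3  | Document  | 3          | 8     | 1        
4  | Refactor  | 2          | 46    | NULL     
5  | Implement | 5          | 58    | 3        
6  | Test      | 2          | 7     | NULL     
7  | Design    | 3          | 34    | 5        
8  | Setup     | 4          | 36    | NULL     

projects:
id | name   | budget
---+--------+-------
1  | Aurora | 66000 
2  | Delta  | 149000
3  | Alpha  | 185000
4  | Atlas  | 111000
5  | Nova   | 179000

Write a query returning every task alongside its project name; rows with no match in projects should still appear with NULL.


LEFT JOIN keeps every row from tasks (the left table); where project_id has no match in projects, the project columns become NULL. Walk through each task:
  - task 1 (Deploy): project_id=NULL, no match -> kept with NULL
  - task 2 (Review): project_id=1 -> matches Aurora
  - task 3 (Document): project_id=3 -> matches Alpha
  - task 4 (Refactor): project_id=2 -> matches Delta
  - task 5 (Implement): project_id=5 -> matches Nova
  - task 6 (Test): project_id=2 -> matches Delta
  - task 7 (Design): project_id=3 -> matches Alpha
  - task 8 (Setup): project_id=4 -> matches Atlas
All 8 rows appear; 1 has NULL project.

SQL:
SELECT a.name, b.name AS project
FROM tasks a
LEFT JOIN projects b ON a.project_id = b.id

Result:
name      | project
----------+--------
Deploy    | NULL   
Review    | Aurora 
Document  | Alpha  
Refactor  | Delta  
Implement | Nova   
Test      | Delta  
Design    | Alpha  
Setup     | Atlas  


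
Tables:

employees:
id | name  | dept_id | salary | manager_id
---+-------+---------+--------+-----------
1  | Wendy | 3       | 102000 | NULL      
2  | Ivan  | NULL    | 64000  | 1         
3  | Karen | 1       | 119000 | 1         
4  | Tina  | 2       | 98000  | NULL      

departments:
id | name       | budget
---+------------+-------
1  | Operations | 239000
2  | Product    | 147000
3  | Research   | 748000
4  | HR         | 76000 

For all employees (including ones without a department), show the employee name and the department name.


LEFT JOIN keeps every row from employees (the left table); where dept_id has no match in departments, the department columns become NULL. Walk through each employee:
  - employee 1 (Wendy): dept_id=3 -> matches Research
  - employee 2 (Ivan): dept_id=NULL, no match -> kept with NULL
  - employee 3 (Karen): dept_id=1 -> matches Operations
  - employee 4 (Tina): dept_id=2 -> matches Product
All 4 rows appear; 1 has NULL department.

SQL:
SELECT a.name, b.name AS department
FROM employees a
LEFT JOIN departments b ON a.dept_id = b.id

Result:
name  | department
------+-----------
Wendy | Research  
Ivan  | NULL      
Karen | Operations
Tina  | Product   


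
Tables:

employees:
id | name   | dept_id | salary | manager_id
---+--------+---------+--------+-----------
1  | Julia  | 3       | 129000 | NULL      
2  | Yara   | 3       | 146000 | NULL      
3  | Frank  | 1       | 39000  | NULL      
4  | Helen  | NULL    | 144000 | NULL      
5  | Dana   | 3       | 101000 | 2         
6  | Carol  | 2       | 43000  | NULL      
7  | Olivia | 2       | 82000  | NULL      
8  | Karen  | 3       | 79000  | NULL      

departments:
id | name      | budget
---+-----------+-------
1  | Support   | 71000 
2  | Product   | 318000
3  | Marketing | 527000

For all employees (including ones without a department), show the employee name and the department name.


LEFT JOIN keeps every row from employees (the left table); where dept_id has no match in departments, the department columns become NULL. Walk through each employee:
  - employee 1 (Julia): dept_id=3 -> matches Marketing
  - employee 2 (Yara): dept_id=3 -> matches Marketing
  - employee 3 (Frank): dept_id=1 -> matches Support
  - employee 4 (Helen): dept_id=NULL, no match -> kept with NULL
  - employee 5 (Dana): dept_id=3 -> matches Marketing
  - employee 6 (Carol): dept_id=2 -> matches Product
  - employee 7 (Olivia): dept_id=2 -> matches Product
  - employee 8 (Karen): dept_id=3 -> matches Marketing
All 8 rows appear; 1 has NULL department.

SQL:
SELECT a.name, b.name AS department
FROM employees a
LEFT JOIN departments b ON a.dept_id = b.id

Result:
name   | department
-------+-----------
Julia  | Marketing 
Yara   | Marketing 
Frank  | Support   
Helen  | NULL      
Dana   | Marketing 
Carol  | Product   
Olivia | Product   
Karen  | Marketing 


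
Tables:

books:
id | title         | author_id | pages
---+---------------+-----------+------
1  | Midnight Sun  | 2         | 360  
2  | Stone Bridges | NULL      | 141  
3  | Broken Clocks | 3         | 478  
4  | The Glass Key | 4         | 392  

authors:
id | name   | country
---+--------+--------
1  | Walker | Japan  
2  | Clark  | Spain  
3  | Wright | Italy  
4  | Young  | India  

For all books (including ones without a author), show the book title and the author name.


LEFT JOIN keeps every row from books (the left table); where author_id has no match in authors, the author columns become NULL. Walk through each book:
  - book 1 (Midnight Sun): author_id=2 -> matches Clark
  - book 2 (Stone Bridges): author_id=NULL, no match -> kept with NULL
  - book 3 (Broken Clocks): author_id=3 -> matches Wright
  - book 4 (The Glass Key): author_id=4 -> matches Young
All 4 rows appear; 1 has NULL author.

SQL:
SELECT a.title, b.name AS author
FROM books a
LEFT JOIN authors b ON a.author_id = b.id

Result:
title         | author
--------------+-------
Midnight Sun  | Clark 
Stone Bridges | NULL  
Broken Clocks | Wright
The Glass Key | Young 


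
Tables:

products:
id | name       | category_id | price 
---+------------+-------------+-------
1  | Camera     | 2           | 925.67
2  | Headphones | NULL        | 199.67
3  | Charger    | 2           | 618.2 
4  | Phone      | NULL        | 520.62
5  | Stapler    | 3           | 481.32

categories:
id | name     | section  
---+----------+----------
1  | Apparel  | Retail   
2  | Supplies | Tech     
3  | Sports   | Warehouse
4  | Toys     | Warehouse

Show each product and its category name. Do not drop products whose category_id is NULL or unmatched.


LEFT JOIN keeps every row from products (the left table); where category_id has no match in categories, the category columns become NULL. Walk through each product:
  - product 1 (Camera): category_id=2 -> matches Supplies
  - product 2 (Headphones): category_id=NULL, no match -> kept with NULL
  - product 3 (Charger): category_id=2 -> matches Supplies
  - product 4 (Phone): category_id=NULL, no match -> kept with NULL
  - product 5 (Stapler): category_id=3 -> matches Sports
All 5 rows appear; 2 have NULL category.

SQL:
SELECT a.name, b.name AS category
FROM products a
LEFT JOIN categories b ON a.category_id = b.id

Result:
name       | category
-----------+---------
Camera     | Supplies
Headphones | NULL    
Charger    | Supplies
Phone      | NULL    
Stapler    | Sports  


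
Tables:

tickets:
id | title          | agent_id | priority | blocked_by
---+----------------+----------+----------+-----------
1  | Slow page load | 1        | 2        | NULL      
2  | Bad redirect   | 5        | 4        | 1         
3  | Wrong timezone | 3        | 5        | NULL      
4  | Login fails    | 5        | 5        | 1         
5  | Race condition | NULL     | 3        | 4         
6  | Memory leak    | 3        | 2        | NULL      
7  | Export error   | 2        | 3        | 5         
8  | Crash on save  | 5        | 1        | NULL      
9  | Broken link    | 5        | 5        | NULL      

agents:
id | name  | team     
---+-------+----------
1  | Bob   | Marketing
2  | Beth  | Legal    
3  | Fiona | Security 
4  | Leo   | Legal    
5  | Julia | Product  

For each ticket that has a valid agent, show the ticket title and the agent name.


INNER JOIN keeps only tickets rows whose agent_id matches an id in agents. Walk through each ticket:
  - ticket 1 (Slow page load): agent_id=1 -> matches Bob
  - ticket 2 (Bad redirect): agent_id=5 -> matches Julia
  - ticket 3 (Wrong timezone): agent_id=3 -> matches Fiona
  - ticket 4 (Login fails): agent_id=5 -> matches Julia
  - ticket 5 (Race condition): agent_id=NULL, no match -> dropped
  - ticket 6 (Memory leak): agent_id=3 -> matches Fiona
  - ticket 7 (Export error): agent_id=2 -> matches Beth
  - ticket 8 (Crash on save): agent_id=5 -> matches Julia
  - ticket 9 (Broken link): agent_id=5 -> matches Julia
So 1 of 9 rows is dropped.

SQL:
SELECT a.title, b.name AS agent
FROM tickets a
INNER JOIN agents b ON a.agent_id = b.id

Result:
title          | agent
---------------+------
Slow page load | Bob  
Bad redirect   | Julia
Wrong timezone | Fiona
Login fails    | Julia
Memory leak    | Fiona
Export error   | Beth 
Crash on save  | Julia
Broken link    | Julia


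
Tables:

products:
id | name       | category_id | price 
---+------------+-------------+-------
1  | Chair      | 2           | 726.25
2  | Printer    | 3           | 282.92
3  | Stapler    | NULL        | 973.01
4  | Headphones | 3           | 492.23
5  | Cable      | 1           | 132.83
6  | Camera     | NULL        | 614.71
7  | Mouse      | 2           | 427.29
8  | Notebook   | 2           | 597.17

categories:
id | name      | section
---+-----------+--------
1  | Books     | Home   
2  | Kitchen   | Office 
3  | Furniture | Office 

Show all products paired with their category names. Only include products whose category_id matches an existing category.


INNER JOIN keeps only products rows whose category_id matches an id in categories. Walk through each product:
  - product 1 (Chair): category_id=2 -> matches Kitchen
  - product 2 (Printer): category_id=3 -> matches Furniture
  - product 3 (Stapler): category_id=NULL, no match -> dropped
  - product 4 (Headphones): category_id=3 -> matches Furniture
  - product 5 (Cable): category_id=1 -> matches Books
  - product 6 (Camera): category_id=NULL, no match -> dropped
  - product 7 (Mouse): category_id=2 -> matches Kitchen
  - product 8 (Notebook): category_id=2 -> matches Kitchen
So 2 of 8 rows are dropped.

SQL:
SELECT a.name, b.name AS category
FROM products a
INNER JOIN categories b ON a.category_id = b.id

Result:
name       | category 
-----------+----------
Chair      | Kitchen  
Printer    | Furniture
Headphones | Furniture
Cable      | Books    
Mouse      | Kitchen  
Notebook   | Kitchen  


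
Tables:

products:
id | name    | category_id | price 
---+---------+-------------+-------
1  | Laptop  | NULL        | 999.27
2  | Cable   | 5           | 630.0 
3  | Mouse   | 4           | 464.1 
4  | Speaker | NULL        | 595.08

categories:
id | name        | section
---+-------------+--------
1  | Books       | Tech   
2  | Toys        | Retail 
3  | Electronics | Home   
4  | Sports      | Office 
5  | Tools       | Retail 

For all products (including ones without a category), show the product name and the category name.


LEFT JOIN keeps every row from products (the left table); where category_id has no match in categories, the category columns become NULL. Walk through each product:
  - product 1 (Laptop): category_id=NULL, no match -> kept with NULL
  - product 2 (Cable): category_id=5 -> matches Tools
  - product 3 (Mouse): category_id=4 -> matches Sports
  - product 4 (Speaker): category_id=NULL, no match -> kept with NULL
All 4 rows appear; 2 have NULL category.

SQL:
SELECT a.name, b.name AS category
FROM products a
LEFT JOIN categories b ON a.category_id = b.id

Result:
name    | category
--------+---------
Laptop  | NULL    
Cable   | Tools   
Mouse   | Sports  
Speaker | NULL    


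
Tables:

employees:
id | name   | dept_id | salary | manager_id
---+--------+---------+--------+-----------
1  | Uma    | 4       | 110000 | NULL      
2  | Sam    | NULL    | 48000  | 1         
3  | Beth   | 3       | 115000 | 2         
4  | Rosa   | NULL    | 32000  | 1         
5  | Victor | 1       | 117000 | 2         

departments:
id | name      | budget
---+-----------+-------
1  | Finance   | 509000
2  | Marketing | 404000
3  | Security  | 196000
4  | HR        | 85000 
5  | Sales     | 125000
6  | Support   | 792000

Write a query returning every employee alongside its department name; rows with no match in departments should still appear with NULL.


LEFT JOIN keeps every row from employees (the left table); where dept_id has no match in departments, the department columns become NULL. Walk through each employee:
  - employee 1 (Uma): dept_id=4 -> matches HR
  - employee 2 (Sam): dept_id=NULL, no match -> kept with NULL
  - employee 3 (Beth): dept_id=3 -> matches Security
  - employee 4 (Rosa): dept_id=NULL, no match -> kept with NULL
  - employee 5 (Victor): dept_id=1 -> matches Finance
All 5 rows appear; 2 have NULL department.

SQL:
SELECT a.name, b.name AS department
FROM employees a
LEFT JOIN departments b ON a.dept_id = b.id

Result:
name   | department
-------+-----------
Uma    | HR        
Sam    | NULL      
Beth   | Security  
Rosa   | NULL      
Victor | Finance   


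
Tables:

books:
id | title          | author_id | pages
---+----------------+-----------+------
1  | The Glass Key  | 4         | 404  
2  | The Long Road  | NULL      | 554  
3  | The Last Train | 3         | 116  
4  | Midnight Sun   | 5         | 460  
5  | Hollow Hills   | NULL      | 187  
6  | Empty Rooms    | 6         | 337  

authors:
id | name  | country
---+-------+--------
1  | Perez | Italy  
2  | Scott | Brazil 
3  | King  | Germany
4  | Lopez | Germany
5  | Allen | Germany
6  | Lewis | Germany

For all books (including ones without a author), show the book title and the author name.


LEFT JOIN keeps every row from books (the left table); where author_id has no match in authors, the author columns become NULL. Walk through each book:
  - book 1 (The Glass Key): author_id=4 -> matches Lopez
  - book 2 (The Long Road): author_id=NULL, no match -> kept with NULL
  - book 3 (The Last Train): author_id=3 -> matches King
  - book 4 (Midnight Sun): author_id=5 -> matches Allen
  - book 5 (Hollow Hills): author_id=NULL, no match -> kept with NULL
  - book 6 (Empty Rooms): author_id=6 -> matches Lewis
All 6 rows appear; 2 have NULL author.

SQL:
SELECT a.title, b.name AS author
FROM books a
LEFT JOIN authors b ON a.author_id = b.id

Result:
title          | author
---------------+-------
The Glass Key  | Lopez 
The Long Road  | NULL  
The Last Train | King  
Midnight Sun   | Allen 
Hollow Hills   | NULL  
Empty Rooms    | Lewis 


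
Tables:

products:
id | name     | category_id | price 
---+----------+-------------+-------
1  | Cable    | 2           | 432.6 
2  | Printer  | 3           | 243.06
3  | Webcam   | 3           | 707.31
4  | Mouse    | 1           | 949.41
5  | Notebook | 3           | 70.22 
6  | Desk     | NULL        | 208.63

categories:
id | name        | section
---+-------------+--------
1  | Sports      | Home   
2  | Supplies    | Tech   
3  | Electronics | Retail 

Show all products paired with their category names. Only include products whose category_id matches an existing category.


INNER JOIN keeps only products rows whose category_id matches an id in categories. Walk through each product:
  - product 1 (Cable): category_id=2 -> matches Supplies
  - product 2 (Printer): category_id=3 -> matches Electronics
  - product 3 (Webcam): category_id=3 -> matches Electronics
  - product 4 (Mouse): category_id=1 -> matches Sports
  - product 5 (Notebook): category_id=3 -> matches Electronics
  - product 6 (Desk): category_id=NULL, no match -> dropped
So 1 of 6 rows is dropped.

SQL:
SELECT a.name, b.name AS category
FROM products a
INNER JOIN categories b ON a.category_id = b.id

Result:
name     | category   
---------+------------
Cable    | Supplies   
Printer  | Electronics
Webcam   | Electronics
Mouse    | Sports     
Notebook | Electronics


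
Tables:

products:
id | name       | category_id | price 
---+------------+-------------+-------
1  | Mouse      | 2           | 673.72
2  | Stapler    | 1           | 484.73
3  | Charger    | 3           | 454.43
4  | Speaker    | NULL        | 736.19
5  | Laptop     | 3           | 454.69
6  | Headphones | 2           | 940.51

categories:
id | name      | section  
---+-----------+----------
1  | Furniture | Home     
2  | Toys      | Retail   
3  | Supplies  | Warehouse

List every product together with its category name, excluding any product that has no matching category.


INNER JOIN keeps only products rows whose category_id matches an id in categories. Walk through each product:
  - product 1 (Mouse): category_id=2 -> matches Toys
  - product 2 (Stapler): category_id=1 -> matches Furniture
  - product 3 (Charger): category_id=3 -> matches Supplies
  - product 4 (Speaker): category_id=NULL, no match -> dropped
  - product 5 (Laptop): category_id=3 -> matches Supplies
  - product 6 (Headphones): category_id=2 -> matches Toys
So 1 of 6 rows is dropped.

SQL:
SELECT a.name, b.name AS category
FROM products a
INNER JOIN categories b ON a.category_id = b.id

Result:
name       | category 
-----------+----------
Mouse      | Toys     
Stapler    | Furniture
Charger    | Supplies 
Laptop     | Supplies 
Headphones | Toys     
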